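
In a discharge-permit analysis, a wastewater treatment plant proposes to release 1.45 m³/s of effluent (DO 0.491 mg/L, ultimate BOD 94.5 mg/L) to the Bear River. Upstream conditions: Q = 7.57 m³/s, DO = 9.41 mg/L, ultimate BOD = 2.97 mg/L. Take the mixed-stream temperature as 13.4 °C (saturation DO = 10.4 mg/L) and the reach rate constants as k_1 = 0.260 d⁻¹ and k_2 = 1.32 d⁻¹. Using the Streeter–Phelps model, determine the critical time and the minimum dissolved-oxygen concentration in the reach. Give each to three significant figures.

Mixed DO = (7.57×9.41 + 1.45×0.491)/(7.57+1.45) = 71.95/9.020 = 7.976 mg/L.
Mixed L₀ = (7.57×2.97 + 1.45×94.5)/(9.020) = 159.5/9.020 = 17.68 mg/L.
Initial deficit D₀ = C_s − DO₀ = 10.4 − 7.976 = 2.424 mg/L.
t_c = (1/1.060) ln[(1.32/0.260)(1 − 2.424×1.060/(0.260×17.68))] = 0.9434 × ln(2.240) = 0.7608 d.
D_c = (0.260/1.32) × 17.68 × e^(−0.260×0.7608) = 0.1970 × 17.68 × 0.8205 = 2.858 mg/L.
Minimum DO = 10.4 − 2.858 = 7.542 mg/L.

t_c ≈ 0.761 d; minimum DO ≈ 7.54 mg/L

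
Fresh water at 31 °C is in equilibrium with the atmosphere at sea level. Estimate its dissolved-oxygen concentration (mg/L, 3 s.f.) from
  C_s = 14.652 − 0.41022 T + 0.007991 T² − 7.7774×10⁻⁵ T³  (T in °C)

C_s ≈ 7.30 mg/L

C_s = 14.652 − 0.41022×31 + 0.007991×31² − 7.7774×10⁻⁵×31³ = 7.298 mg/L.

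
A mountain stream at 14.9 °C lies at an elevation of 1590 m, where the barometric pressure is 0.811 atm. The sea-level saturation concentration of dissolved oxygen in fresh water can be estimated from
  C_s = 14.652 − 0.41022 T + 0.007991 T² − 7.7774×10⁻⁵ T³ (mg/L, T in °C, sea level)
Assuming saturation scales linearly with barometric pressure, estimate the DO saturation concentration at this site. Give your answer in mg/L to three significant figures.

At sea level: C_s = 14.652 − 0.41022×14.9 + 0.007991×14.9² − 7.7774×10⁻⁵×14.9³ = 10.06 mg/L.
Pressure correction: C_s' = 10.06 × 0.811 = 8.156 mg/L.

C_s ≈ 8.16 mg/L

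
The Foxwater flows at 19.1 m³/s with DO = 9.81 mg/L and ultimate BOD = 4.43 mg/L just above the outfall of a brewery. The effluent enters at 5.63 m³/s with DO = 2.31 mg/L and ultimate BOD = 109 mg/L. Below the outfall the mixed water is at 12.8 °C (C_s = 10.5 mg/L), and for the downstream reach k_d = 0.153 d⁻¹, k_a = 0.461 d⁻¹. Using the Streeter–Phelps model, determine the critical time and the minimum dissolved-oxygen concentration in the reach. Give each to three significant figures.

t_c ≈ 2.97 d; minimum DO ≈ 4.55 mg/L

Mixed DO = (19.1×9.81 + 5.63×2.31)/(19.1+5.63) = 200.4/24.73 = 8.103 mg/L.
Mixed L₀ = (19.1×4.43 + 5.63×109)/(24.73) = 698.3/24.73 = 28.24 mg/L.
Initial deficit D₀ = C_s − DO₀ = 10.5 − 8.103 = 2.397 mg/L.
t_c = (1/0.3080) ln[(0.461/0.153)(1 − 2.397×0.3080/(0.153×28.24))] = 3.247 × ln(2.498) = 2.972 d.
D_c = (0.153/0.461) × 28.24 × e^(−0.153×2.972) = 0.3319 × 28.24 × 0.6346 = 5.947 mg/L.
Minimum DO = 10.5 − 5.947 = 4.553 mg/L.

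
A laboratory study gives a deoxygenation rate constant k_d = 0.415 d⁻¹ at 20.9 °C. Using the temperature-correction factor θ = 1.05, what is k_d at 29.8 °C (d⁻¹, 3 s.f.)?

k_d(T₂) = k_d(T₁) · θ^(T₂−T₁) = 0.415 × 1.05^(29.8−20.9)
= 0.415 × 1.05^8.90 = 0.415 × 1.544 = 0.6407 d⁻¹.

k_d ≈ 0.641 d⁻¹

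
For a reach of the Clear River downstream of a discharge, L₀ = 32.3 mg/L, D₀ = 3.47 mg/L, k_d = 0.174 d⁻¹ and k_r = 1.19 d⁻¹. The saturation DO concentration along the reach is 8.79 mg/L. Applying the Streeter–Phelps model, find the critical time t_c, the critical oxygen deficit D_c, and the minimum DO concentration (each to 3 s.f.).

t_c = [1/(k_r−k_d)] ln[(k_r/k_d)(1 − D₀(k_r−k_d)/(k_d L₀))]
= [1/(1.19−0.174)] ln[(1.19/0.174)(1 − 3.47×1.016/(0.174×32.3))]
= (1/1.016) ln[6.839 × 0.3727] = 0.9843 × ln(2.549) = 0.9843 × 0.9357 = 0.9210 d.
D_c = (k_d/k_r) L₀ e^(−k_d t_c) = (0.174/1.19) × 32.3 × e^(−0.174×0.9210) = 0.1462 × 32.3 × 0.8519 = 4.024 mg/L.
Minimum DO = C_s − D_c = 8.79 − 4.024 = 4.766 mg/L.

t_c ≈ 0.921 d; D_c ≈ 4.02 mg/L; min DO ≈ 4.77 mg/L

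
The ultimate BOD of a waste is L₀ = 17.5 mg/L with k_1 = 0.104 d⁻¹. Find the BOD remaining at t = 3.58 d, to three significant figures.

L ≈ 12.1 mg/L

L_t = L₀ e^(−k_1 t) = 17.5 × e^(−0.104×3.58) = 17.5 × 0.6891 = 12.06 mg/L.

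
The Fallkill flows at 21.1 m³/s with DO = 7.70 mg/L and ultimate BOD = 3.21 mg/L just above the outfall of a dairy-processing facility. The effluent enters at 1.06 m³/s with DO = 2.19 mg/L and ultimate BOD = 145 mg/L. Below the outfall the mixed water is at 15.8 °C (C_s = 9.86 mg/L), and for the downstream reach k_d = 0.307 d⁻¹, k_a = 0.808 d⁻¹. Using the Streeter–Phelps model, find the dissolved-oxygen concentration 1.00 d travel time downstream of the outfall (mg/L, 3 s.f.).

DO ≈ 7.00 mg/L

Mixed DO = (21.1×7.70 + 1.06×2.19)/(21.1+1.06) = 164.8/22.16 = 7.436 mg/L.
Mixed L₀ = (21.1×3.21 + 1.06×145)/(22.16) = 221.4/22.16 = 9.992 mg/L.
Initial deficit D₀ = C_s − DO₀ = 9.86 − 7.436 = 2.424 mg/L.
D(1.00) = [0.307×9.992/(0.808−0.307)](e^(−0.307×1.00) − e^(−0.808×1.00)) + 2.424 e^(−0.808×1.00)
= 6.123 × (0.7357 − 0.4457) + 2.424 × 0.4457 = 2.855 mg/L.
DO = 9.86 − 2.855 = 7.005 mg/L.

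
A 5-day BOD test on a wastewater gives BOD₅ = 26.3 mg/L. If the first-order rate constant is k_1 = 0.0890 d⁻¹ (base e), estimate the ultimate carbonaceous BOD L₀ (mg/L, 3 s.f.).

BOD₅ = L₀(1 − e^(−5k_1)) ⇒ L₀ = BOD₅ / (1 − e^(−5×0.0890))
= 26.3 / (1 − 0.6408) = 26.3 / 0.3592 = 73.22 mg/L.

L₀ ≈ 73.2 mg/L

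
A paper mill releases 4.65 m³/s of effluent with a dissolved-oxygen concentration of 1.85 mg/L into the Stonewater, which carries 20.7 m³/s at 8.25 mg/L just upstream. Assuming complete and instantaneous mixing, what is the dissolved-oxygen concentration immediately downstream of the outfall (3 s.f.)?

Flow-weighted mixing: C = (Q_r C_r + Q_w C_w)/(Q_r + Q_w)
= (20.7×8.25 + 4.65×1.85)/(20.7 + 4.65) = 179.4/25.35 = 7.076 mg/L.

7.08 mg/L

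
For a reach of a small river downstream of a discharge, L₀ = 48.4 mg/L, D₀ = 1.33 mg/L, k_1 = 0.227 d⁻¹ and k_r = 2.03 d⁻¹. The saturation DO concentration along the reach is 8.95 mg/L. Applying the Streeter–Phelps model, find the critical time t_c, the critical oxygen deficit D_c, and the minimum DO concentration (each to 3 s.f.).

t_c = [1/(k_r−k_1)] ln[(k_r/k_1)(1 − D₀(k_r−k_1)/(k_1 L₀))]
= [1/(2.03−0.227)] ln[(2.03/0.227)(1 − 1.33×1.803/(0.227×48.4))]
= (1/1.803) ln[8.943 × 0.7817] = 0.5546 × ln(6.991) = 0.5546 × 1.945 = 1.079 d.
D_c = (k_1/k_r) L₀ e^(−k_1 t_c) = (0.227/2.03) × 48.4 × e^(−0.227×1.079) = 0.1118 × 48.4 × 0.7828 = 4.237 mg/L.
Minimum DO = C_s − D_c = 8.95 − 4.237 = 4.713 mg/L.

t_c ≈ 1.08 d; D_c ≈ 4.24 mg/L; min DO ≈ 4.71 mg/L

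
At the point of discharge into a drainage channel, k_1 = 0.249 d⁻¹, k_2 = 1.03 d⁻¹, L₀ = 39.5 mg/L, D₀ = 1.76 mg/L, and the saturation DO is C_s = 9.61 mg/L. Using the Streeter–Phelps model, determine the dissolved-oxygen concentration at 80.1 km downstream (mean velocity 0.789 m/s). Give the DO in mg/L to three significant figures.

DO ≈ 3.44 mg/L

Travel time t = x/v = 80.1 km / (0.789 m/s) = 80100 m / 0.789 m/s = 101500 s = 1.175 d.
k_1 L₀/(k_2−k_1) = 0.249×39.5/(1.03−0.249) = 9.835/0.7810 = 12.59 mg/L.
e^(−k_1 t) = e^(−0.249×1.175) = 0.7463; e^(−k_2 t) = e^(−1.03×1.175) = 0.2981.
D = 12.59 × (0.7463 − 0.2981) + 1.76 × 0.2981 = 5.645 + 0.5247 = 6.169 mg/L.
DO = C_s − D = 9.61 − 6.169 = 3.441 mg/L.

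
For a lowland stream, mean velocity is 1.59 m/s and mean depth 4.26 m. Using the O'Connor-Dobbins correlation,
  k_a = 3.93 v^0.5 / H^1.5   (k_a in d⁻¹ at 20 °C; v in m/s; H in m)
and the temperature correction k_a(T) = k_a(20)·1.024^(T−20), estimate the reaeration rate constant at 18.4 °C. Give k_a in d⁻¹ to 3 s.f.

k_a ≈ 0.543 d⁻¹

k_a(20) = 3.93 × 1.59^0.5 / 4.26^1.5 = 3.93 × 1.261 / 8.793 = 0.5636 d⁻¹.
k_a(18.4) = 0.5636 × 1.024^(18.4−20) = 0.5636 × 0.9628 = 0.5426 d⁻¹.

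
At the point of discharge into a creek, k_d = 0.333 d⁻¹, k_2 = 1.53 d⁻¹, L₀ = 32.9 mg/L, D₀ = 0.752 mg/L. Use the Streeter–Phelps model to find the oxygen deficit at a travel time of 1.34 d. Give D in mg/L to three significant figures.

k_d L₀/(k_2−k_d) = 0.333×32.9/(1.53−0.333) = 10.96/1.197 = 9.153 mg/L.
e^(−k_d t) = e^(−0.333×1.340) = 0.6400; e^(−k_2 t) = e^(−1.53×1.340) = 0.1287.
D = 9.153 × (0.6400 − 0.1287) + 0.752 × 0.1287 = 4.680 + 0.09679 = 4.777 mg/L.

D ≈ 4.78 mg/L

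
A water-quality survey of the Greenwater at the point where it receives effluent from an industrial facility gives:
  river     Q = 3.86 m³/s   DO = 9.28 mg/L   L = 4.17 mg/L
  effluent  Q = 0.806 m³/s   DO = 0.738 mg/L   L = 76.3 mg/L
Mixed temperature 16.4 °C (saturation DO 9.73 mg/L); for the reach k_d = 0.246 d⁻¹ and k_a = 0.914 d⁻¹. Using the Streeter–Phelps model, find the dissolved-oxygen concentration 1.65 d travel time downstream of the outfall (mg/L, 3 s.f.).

DO ≈ 6.58 mg/L

Mixed DO = (3.86×9.28 + 0.806×0.738)/(3.86+0.806) = 36.42/4.666 = 7.804 mg/L.
Mixed L₀ = (3.86×4.17 + 0.806×76.3)/(4.666) = 77.59/4.666 = 16.63 mg/L.
Initial deficit D₀ = C_s − DO₀ = 9.73 − 7.804 = 1.926 mg/L.
D(1.65) = [0.246×16.63/(0.914−0.246)](e^(−0.246×1.65) − e^(−0.914×1.65)) + 1.926 e^(−0.914×1.65)
= 6.124 × (0.6664 − 0.2213) + 1.926 × 0.2213 = 3.152 mg/L.
DO = 9.73 − 3.152 = 6.578 mg/L.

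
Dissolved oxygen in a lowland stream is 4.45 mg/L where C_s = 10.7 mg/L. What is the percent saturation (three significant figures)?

% saturation = C/C_s × 100 = 4.45/10.7 × 100 = 41.6 %.

41.6 % saturation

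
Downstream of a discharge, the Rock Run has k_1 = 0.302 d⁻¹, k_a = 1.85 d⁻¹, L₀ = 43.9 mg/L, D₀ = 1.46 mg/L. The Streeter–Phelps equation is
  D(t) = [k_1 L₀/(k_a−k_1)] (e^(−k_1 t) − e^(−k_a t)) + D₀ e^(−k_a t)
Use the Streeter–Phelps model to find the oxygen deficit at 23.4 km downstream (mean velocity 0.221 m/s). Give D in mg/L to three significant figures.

D ≈ 5.18 mg/L

Travel time t = x/v = 23.4 km / (0.221 m/s) = 23400 m / 0.221 m/s = 105900 s = 1.225 d.
k_1 L₀/(k_a−k_1) = 0.302×43.9/(1.85−0.302) = 13.26/1.548 = 8.564 mg/L.
e^(−k_1 t) = e^(−0.302×1.225) = 0.6907; e^(−k_a t) = e^(−1.85×1.225) = 0.1036.
D = 8.564 × (0.6907 − 0.1036) + 1.46 × 0.1036 = 5.028 + 0.1513 = 5.179 mg/L.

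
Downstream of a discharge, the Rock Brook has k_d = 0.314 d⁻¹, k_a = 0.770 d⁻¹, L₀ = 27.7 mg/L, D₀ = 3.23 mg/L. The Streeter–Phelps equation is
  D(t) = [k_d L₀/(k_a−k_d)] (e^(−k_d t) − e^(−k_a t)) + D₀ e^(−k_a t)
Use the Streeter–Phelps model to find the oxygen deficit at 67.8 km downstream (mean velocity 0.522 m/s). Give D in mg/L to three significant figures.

Travel time t = x/v = 67.8 km / (0.522 m/s) = 67800 m / 0.522 m/s = 129900 s = 1.503 d.
k_d L₀/(k_a−k_d) = 0.314×27.7/(0.770−0.314) = 8.698/0.4560 = 19.07 mg/L.
e^(−k_d t) = e^(−0.314×1.503) = 0.6237; e^(−k_a t) = e^(−0.770×1.503) = 0.3143.
D = 19.07 × (0.6237 − 0.3143) + 3.23 × 0.3143 = 5.903 + 1.015 = 6.918 mg/L.

D ≈ 6.92 mg/L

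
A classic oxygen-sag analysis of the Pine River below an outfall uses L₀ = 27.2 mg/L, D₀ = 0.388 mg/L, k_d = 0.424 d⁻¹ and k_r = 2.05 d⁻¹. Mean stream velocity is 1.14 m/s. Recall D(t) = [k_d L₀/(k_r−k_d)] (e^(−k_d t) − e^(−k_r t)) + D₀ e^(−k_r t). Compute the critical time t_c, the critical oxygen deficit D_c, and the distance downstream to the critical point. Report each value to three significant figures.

t_c ≈ 0.935 d; D_c ≈ 3.79 mg/L; x_c ≈ 92.1 km

With k_r/k_d = 4.835 and 1 − D₀(k_r−k_d)/(k_d L₀) = 0.9453,
t_c = ln(4.835 × 0.9453) / (2.05 − 0.424) = ln(4.570) / 1.626 = 1.520/1.626 = 0.9346 d.
L(t_c) = L₀ e^(−k_d t_c) = 27.2 × 0.6728 = 18.30 mg/L, and at the critical point k_r D_c = k_d L, so D_c = (0.424/2.05) × 18.30 = 3.785 mg/L.
x_c = v t_c = 1.14 m/s × 0.9346 d × 86400 s/d = 92050 m ≈ 92.1 km.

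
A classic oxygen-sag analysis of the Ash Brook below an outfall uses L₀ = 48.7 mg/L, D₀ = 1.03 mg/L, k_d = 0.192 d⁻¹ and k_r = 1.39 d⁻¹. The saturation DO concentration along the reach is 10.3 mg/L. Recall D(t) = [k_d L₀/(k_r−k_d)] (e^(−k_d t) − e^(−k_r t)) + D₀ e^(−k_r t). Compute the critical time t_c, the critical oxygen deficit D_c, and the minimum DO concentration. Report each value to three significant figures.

t_c ≈ 1.53 d; D_c ≈ 5.01 mg/L; min DO ≈ 5.29 mg/L

At the critical point dD/dt = 0, so k_d L₀ e^(−k_d t) = k_r D. Substituting D(t) from the Streeter–Phelps equation and solving for t gives
t_c = ln[(k_r/k_d)(1 − D₀(k_r−k_d)/(k_d L₀))] / (k_r−k_d).
Here k_r−k_d = 1.198 d⁻¹ and 1 − D₀(k_r−k_d)/(k_d L₀) = 1 − 1.03×1.198/(0.192×48.7) = 0.8680, so
t_c = ln(7.240 × 0.8680) / 1.198 = 1.838 / 1.198 = 1.534 d.
L(t_c) = L₀ e^(−k_d t_c) = 48.7 × 0.7448 = 36.27 mg/L, and at the critical point k_r D_c = k_d L, so D_c = (0.192/1.39) × 36.27 = 5.011 mg/L.
Minimum DO = C_s − D_c = 10.3 − 5.011 = 5.289 mg/L.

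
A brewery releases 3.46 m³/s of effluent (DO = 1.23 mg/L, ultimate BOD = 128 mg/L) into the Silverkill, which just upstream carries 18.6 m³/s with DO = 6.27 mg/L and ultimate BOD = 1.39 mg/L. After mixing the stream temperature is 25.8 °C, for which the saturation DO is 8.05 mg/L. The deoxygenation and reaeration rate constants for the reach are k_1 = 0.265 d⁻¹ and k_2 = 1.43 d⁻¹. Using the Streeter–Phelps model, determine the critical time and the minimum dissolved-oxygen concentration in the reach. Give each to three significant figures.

t_c ≈ 0.796 d; minimum DO ≈ 4.86 mg/L

Mixed DO = (18.6×6.27 + 3.46×1.23)/(18.6+3.46) = 120.9/22.06 = 5.480 mg/L.
Mixed L₀ = (18.6×1.39 + 3.46×128)/(22.06) = 468.7/22.06 = 21.25 mg/L.
Initial deficit D₀ = C_s − DO₀ = 8.05 − 5.480 = 2.570 mg/L.
t_c = (1/1.165) ln[(1.43/0.265)(1 − 2.570×1.165/(0.265×21.25))] = 0.8584 × ln(2.526) = 0.7955 d.
D_c = (0.265/1.43) × 21.25 × e^(−0.265×0.7955) = 0.1853 × 21.25 × 0.8099 = 3.189 mg/L.
Minimum DO = 8.05 − 3.189 = 4.861 mg/L.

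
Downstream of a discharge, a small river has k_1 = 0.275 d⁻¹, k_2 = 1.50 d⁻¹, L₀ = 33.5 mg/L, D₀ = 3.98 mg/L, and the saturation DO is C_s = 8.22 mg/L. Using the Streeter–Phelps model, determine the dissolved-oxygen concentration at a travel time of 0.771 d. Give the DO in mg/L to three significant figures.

k_1 L₀/(k_2−k_1) = 0.275×33.5/(1.50−0.275) = 9.213/1.225 = 7.520 mg/L.
e^(−k_1 t) = e^(−0.275×0.7710) = 0.8089; e^(−k_2 t) = e^(−1.50×0.7710) = 0.3146.
D = 7.520 × (0.8089 − 0.3146) + 3.98 × 0.3146 = 3.718 + 1.252 = 4.970 mg/L.
DO = C_s − D = 8.22 − 4.970 = 3.250 mg/L.

DO ≈ 3.25 mg/L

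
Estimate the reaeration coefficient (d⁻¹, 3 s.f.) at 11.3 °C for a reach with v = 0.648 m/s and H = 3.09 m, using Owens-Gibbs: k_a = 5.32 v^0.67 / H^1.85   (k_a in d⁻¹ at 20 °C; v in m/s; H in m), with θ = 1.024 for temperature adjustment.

k_a(20) = 5.32 × 0.648^0.67 / 3.09^1.85 = 5.32 × 0.7477 / 8.062 = 0.4935 d⁻¹.
k_a(11.3) = 0.4935 × 1.024^(11.3−20) = 0.4935 × 0.8136 = 0.4015 d⁻¹.

k_a ≈ 0.401 d⁻¹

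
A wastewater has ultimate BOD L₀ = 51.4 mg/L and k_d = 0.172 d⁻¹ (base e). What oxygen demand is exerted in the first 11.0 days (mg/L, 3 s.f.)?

y_t = L₀(1 − e^(−k_d t)) = 51.4 × (1 − e^(−0.172×11.0))
= 51.4 × (1 − 0.1508) = 51.4 × 0.8492 = 43.65 mg/L.

y ≈ 43.7 mg/L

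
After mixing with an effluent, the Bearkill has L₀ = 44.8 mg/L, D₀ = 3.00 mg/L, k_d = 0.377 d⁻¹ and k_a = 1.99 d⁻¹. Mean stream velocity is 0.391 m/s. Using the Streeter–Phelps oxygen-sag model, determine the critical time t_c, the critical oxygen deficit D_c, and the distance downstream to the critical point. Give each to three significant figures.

t_c ≈ 0.822 d; D_c ≈ 6.23 mg/L; x_c ≈ 27.8 km

With k_a/k_d = 5.279 and 1 − D₀(k_a−k_d)/(k_d L₀) = 0.7135,
t_c = ln(5.279 × 0.7135) / (1.99 − 0.377) = ln(3.766) / 1.613 = 1.326/1.613 = 0.8221 d.
D_c = (k_d/k_a) L₀ e^(−k_d t_c) = (0.377/1.99) × 44.8 × e^(−0.377×0.8221) = 0.1894 × 44.8 × 0.7335 = 6.225 mg/L.
x_c = v t_c = 0.391 m/s × 0.8221 d × 86400 s/d = 27770 m ≈ 27.8 km.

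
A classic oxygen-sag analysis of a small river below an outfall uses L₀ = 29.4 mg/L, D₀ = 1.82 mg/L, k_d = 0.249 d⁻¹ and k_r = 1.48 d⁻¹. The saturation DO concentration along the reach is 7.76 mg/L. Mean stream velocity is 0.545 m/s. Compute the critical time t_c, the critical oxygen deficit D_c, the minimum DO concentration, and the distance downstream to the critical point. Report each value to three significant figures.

t_c ≈ 1.15 d; D_c ≈ 3.71 mg/L; min DO ≈ 4.05 mg/L; x_c ≈ 54.2 km

At the critical point dD/dt = 0, so k_d L₀ e^(−k_d t) = k_r D. Substituting D(t) from the Streeter–Phelps equation and solving for t gives
t_c = ln[(k_r/k_d)(1 − D₀(k_r−k_d)/(k_d L₀))] / (k_r−k_d).
Here k_r−k_d = 1.231 d⁻¹ and 1 − D₀(k_r−k_d)/(k_d L₀) = 1 − 1.82×1.231/(0.249×29.4) = 0.6940, so
t_c = ln(5.944 × 0.6940) / 1.231 = 1.417 / 1.231 = 1.151 d.
D_c = (k_d/k_r) L₀ e^(−k_d t_c) = (0.249/1.48) × 29.4 × e^(−0.249×1.151) = 0.1682 × 29.4 × 0.7508 = 3.714 mg/L.
Minimum DO = C_s − D_c = 7.76 − 3.714 = 4.046 mg/L.
x_c = v t_c = 0.545 m/s × 1.151 d × 86400 s/d = 54200 m ≈ 54.2 km.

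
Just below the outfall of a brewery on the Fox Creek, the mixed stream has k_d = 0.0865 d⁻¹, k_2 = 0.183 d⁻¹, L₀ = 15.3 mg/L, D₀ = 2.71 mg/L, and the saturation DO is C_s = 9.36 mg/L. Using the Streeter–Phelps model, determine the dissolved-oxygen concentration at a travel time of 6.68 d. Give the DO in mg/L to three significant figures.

DO ≈ 4.91 mg/L

k_d L₀/(k_2−k_d) = 0.0865×15.3/(0.183−0.0865) = 1.323/0.09650 = 13.71 mg/L.
e^(−k_d t) = e^(−0.0865×6.680) = 0.5611; e^(−k_2 t) = e^(−0.183×6.680) = 0.2945.
D = 13.71 × (0.5611 − 0.2945) + 2.71 × 0.2945 = 3.656 + 0.7981 = 4.455 mg/L.
DO = C_s − D = 9.36 − 4.455 = 4.905 mg/L.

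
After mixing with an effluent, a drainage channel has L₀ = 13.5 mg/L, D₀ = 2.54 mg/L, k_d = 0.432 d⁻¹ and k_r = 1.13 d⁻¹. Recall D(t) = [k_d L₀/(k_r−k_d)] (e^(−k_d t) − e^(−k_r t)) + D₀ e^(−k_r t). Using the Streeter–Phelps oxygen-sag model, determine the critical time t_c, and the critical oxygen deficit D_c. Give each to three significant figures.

At the critical point dD/dt = 0, so k_d L₀ e^(−k_d t) = k_r D. Substituting D(t) from the Streeter–Phelps equation and solving for t gives
t_c = ln[(k_r/k_d)(1 − D₀(k_r−k_d)/(k_d L₀))] / (k_r−k_d).
Here k_r−k_d = 0.6980 d⁻¹ and 1 − D₀(k_r−k_d)/(k_d L₀) = 1 − 2.54×0.6980/(0.432×13.5) = 0.6960, so
t_c = ln(2.616 × 0.6960) / 0.6980 = 0.5991 / 0.6980 = 0.8584 d.
L(t_c) = L₀ e^(−k_d t_c) = 13.5 × 0.6902 = 9.317 mg/L, and at the critical point k_r D_c = k_d L, so D_c = (0.432/1.13) × 9.317 = 3.562 mg/L.

t_c ≈ 0.858 d; D_c ≈ 3.56 mg/L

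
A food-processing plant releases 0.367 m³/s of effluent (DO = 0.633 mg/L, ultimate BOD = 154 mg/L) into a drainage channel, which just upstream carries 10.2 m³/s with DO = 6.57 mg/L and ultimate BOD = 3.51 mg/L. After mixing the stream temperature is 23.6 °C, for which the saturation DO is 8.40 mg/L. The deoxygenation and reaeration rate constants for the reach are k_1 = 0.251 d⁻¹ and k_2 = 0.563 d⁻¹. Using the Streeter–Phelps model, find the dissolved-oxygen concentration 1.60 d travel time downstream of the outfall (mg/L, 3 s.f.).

Mixed DO = (10.2×6.57 + 0.367×0.633)/(10.2+0.367) = 67.25/10.57 = 6.364 mg/L.
Mixed L₀ = (10.2×3.51 + 0.367×154)/(10.57) = 92.32/10.57 = 8.737 mg/L.
Initial deficit D₀ = C_s − DO₀ = 8.40 − 6.364 = 2.036 mg/L.
D(1.60) = [0.251×8.737/(0.563−0.251)](e^(−0.251×1.60) − e^(−0.563×1.60)) + 2.036 e^(−0.563×1.60)
= 7.029 × (0.6692 − 0.4062) + 2.036 × 0.4062 = 2.676 mg/L.
DO = 8.40 − 2.676 = 5.724 mg/L.

DO ≈ 5.72 mg/L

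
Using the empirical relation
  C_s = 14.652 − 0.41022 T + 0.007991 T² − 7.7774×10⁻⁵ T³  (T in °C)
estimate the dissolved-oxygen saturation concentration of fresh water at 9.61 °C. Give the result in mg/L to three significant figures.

C_s = 14.652 − 0.41022×9.61 + 0.007991×9.61² − 7.7774×10⁻⁵×9.61³ = 11.38 mg/L.

C_s ≈ 11.4 mg/L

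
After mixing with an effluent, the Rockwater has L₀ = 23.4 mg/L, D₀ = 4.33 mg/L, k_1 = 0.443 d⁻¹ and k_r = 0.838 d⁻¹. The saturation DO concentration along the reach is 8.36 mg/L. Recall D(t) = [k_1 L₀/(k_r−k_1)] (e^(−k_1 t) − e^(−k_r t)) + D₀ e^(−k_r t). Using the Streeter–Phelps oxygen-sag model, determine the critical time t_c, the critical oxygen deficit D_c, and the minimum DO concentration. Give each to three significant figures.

t_c ≈ 1.16 d; D_c ≈ 7.41 mg/L; min DO ≈ 0.952 mg/L

t_c = [1/(k_r−k_1)] ln[(k_r/k_1)(1 − D₀(k_r−k_1)/(k_1 L₀))]
= [1/(0.838−0.443)] ln[(0.838/0.443)(1 − 4.33×0.3950/(0.443×23.4))]
= (1/0.3950) ln[1.892 × 0.8350] = 2.532 × ln(1.580) = 2.532 × 0.4571 = 1.157 d.
L(t_c) = L₀ e^(−k_1 t_c) = 23.4 × 0.5989 = 14.01 mg/L, and at the critical point k_r D_c = k_1 L, so D_c = (0.443/0.838) × 14.01 = 7.408 mg/L.
Minimum DO = C_s − D_c = 8.36 − 7.408 = 0.9517 mg/L.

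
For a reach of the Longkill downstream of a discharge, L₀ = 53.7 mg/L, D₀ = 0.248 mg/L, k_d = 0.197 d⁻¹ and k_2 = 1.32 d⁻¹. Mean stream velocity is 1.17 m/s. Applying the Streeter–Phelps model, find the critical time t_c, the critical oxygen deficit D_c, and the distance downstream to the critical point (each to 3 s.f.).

t_c ≈ 1.67 d; D_c ≈ 5.77 mg/L; x_c ≈ 169 km

With k_2/k_d = 6.701 and 1 − D₀(k_2−k_d)/(k_d L₀) = 0.9737,
t_c = ln(6.701 × 0.9737) / (1.32 − 0.197) = ln(6.524) / 1.123 = 1.876/1.123 = 1.670 d.
L(t_c) = L₀ e^(−k_d t_c) = 53.7 × 0.7196 = 38.64 mg/L, and at the critical point k_2 D_c = k_d L, so D_c = (0.197/1.32) × 38.64 = 5.767 mg/L.
x_c = v t_c = 1.17 m/s × 1.670 d × 86400 s/d = 168800 m ≈ 169 km.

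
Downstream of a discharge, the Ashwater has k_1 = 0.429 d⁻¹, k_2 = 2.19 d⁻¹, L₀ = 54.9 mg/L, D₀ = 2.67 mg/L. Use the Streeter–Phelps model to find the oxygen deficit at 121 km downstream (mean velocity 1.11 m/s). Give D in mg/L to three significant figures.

Travel time t = x/v = 121 km / (1.11 m/s) = 121000 m / 1.11 m/s = 109000 s = 1.262 d.
k_1 L₀/(k_2−k_1) = 0.429×54.9/(2.19−0.429) = 23.55/1.761 = 13.37 mg/L.
e^(−k_1 t) = e^(−0.429×1.262) = 0.5820; e^(−k_2 t) = e^(−2.19×1.262) = 0.06310.
D = 13.37 × (0.5820 − 0.06310) + 2.67 × 0.06310 = 6.940 + 0.1685 = 7.109 mg/L.

D ≈ 7.11 mg/L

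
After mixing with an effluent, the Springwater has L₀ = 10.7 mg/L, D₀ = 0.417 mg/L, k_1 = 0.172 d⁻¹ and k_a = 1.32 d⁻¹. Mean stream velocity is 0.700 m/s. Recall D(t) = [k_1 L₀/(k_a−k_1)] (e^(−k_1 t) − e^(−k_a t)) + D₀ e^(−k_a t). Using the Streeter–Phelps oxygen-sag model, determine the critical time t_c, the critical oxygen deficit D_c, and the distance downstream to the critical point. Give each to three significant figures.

t_c ≈ 1.51 d; D_c ≈ 1.07 mg/L; x_c ≈ 91.5 km

With k_a/k_1 = 7.674 and 1 − D₀(k_a−k_1)/(k_1 L₀) = 0.7399,
t_c = ln(7.674 × 0.7399) / (1.32 − 0.172) = ln(5.678) / 1.148 = 1.737/1.148 = 1.513 d.
D_c = (k_1/k_a) L₀ e^(−k_1 t_c) = (0.172/1.32) × 10.7 × e^(−0.172×1.513) = 0.1303 × 10.7 × 0.7709 = 1.075 mg/L.
x_c = v t_c = 0.700 m/s × 1.513 d × 86400 s/d = 91490 m ≈ 91.5 km.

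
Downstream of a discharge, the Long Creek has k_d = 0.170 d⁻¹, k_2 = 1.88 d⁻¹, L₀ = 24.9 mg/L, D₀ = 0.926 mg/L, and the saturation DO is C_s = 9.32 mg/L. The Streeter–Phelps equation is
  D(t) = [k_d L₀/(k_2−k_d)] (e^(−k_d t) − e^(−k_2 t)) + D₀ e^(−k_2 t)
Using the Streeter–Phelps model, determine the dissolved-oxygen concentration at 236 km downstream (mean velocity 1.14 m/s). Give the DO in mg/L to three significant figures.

Travel time t = x/v = 236 km / (1.14 m/s) = 236000 m / 1.14 m/s = 207000 s = 2.396 d.
k_d L₀/(k_2−k_d) = 0.170×24.9/(1.88−0.170) = 4.233/1.710 = 2.475 mg/L.
e^(−k_d t) = e^(−0.170×2.396) = 0.6654; e^(−k_2 t) = e^(−1.88×2.396) = 0.01106.
D = 2.475 × (0.6654 − 0.01106) + 0.926 × 0.01106 = 1.620 + 0.01024 = 1.630 mg/L.
DO = C_s − D = 9.32 − 1.630 = 7.690 mg/L.

DO ≈ 7.69 mg/L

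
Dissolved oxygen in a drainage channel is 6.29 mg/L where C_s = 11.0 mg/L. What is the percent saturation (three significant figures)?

57.2 % saturation

% saturation = C/C_s × 100 = 6.29/11.0 × 100 = 57.2 %.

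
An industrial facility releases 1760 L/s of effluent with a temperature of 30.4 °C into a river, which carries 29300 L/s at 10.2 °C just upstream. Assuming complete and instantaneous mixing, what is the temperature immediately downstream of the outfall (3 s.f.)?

Flow-weighted mixing: C = (Q_r C_r + Q_w C_w)/(Q_r + Q_w)
= (29300×10.2 + 1760×30.4)/(29300 + 1760) = 352400/31060 = 11.34 °C.

11.3 °C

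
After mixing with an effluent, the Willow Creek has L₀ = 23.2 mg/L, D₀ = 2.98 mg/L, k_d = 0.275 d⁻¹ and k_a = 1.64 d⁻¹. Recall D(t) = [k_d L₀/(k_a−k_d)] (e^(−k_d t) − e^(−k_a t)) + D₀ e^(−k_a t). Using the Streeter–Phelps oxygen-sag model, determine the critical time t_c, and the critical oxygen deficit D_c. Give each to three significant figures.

With k_a/k_d = 5.964 and 1 − D₀(k_a−k_d)/(k_d L₀) = 0.3624,
t_c = ln(5.964 × 0.3624) / (1.64 − 0.275) = ln(2.161) / 1.365 = 0.7708/1.365 = 0.5647 d.
L(t_c) = L₀ e^(−k_d t_c) = 23.2 × 0.8562 = 19.86 mg/L, and at the critical point k_a D_c = k_d L, so D_c = (0.275/1.64) × 19.86 = 3.331 mg/L.

t_c ≈ 0.565 d; D_c ≈ 3.33 mg/L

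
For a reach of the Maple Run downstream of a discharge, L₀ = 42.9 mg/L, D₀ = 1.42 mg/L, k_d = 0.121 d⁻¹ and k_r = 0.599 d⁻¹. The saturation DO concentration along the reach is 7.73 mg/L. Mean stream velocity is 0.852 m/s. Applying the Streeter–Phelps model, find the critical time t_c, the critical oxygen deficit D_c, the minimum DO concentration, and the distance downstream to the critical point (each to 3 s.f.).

t_c ≈ 3.05 d; D_c ≈ 5.99 mg/L; min DO ≈ 1.74 mg/L; x_c ≈ 225 km

With k_r/k_d = 4.950 and 1 − D₀(k_r−k_d)/(k_d L₀) = 0.8692,
t_c = ln(4.950 × 0.8692) / (0.599 − 0.121) = ln(4.303) / 0.4780 = 1.459/0.4780 = 3.053 d.
L(t_c) = L₀ e^(−k_d t_c) = 42.9 × 0.6911 = 29.65 mg/L, and at the critical point k_r D_c = k_d L, so D_c = (0.121/0.599) × 29.65 = 5.989 mg/L.
Minimum DO = C_s − D_c = 7.73 − 5.989 = 1.741 mg/L.
x_c = v t_c = 0.852 m/s × 3.053 d × 86400 s/d = 224700 m ≈ 225 km.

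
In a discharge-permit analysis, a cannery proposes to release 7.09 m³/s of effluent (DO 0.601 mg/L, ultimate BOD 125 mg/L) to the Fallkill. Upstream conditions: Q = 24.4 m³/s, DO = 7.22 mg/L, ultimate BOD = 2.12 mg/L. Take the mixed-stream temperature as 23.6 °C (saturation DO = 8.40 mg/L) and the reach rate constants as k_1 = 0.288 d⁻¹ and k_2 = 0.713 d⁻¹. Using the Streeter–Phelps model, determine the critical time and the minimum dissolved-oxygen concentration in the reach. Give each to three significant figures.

Mixed DO = (24.4×7.22 + 7.09×0.601)/(24.4+7.09) = 180.4/31.49 = 5.730 mg/L.
Mixed L₀ = (24.4×2.12 + 7.09×125)/(31.49) = 938.0/31.49 = 29.79 mg/L.
Initial deficit D₀ = C_s − DO₀ = 8.40 − 5.730 = 2.670 mg/L.
t_c = (1/0.4250) ln[(0.713/0.288)(1 − 2.670×0.4250/(0.288×29.79))] = 2.353 × ln(2.148) = 1.799 d.
D_c = (0.288/0.713) × 29.79 × e^(−0.288×1.799) = 0.4039 × 29.79 × 0.5956 = 7.166 mg/L.
Minimum DO = 8.40 − 7.166 = 1.234 mg/L.

t_c ≈ 1.80 d; minimum DO ≈ 1.23 mg/L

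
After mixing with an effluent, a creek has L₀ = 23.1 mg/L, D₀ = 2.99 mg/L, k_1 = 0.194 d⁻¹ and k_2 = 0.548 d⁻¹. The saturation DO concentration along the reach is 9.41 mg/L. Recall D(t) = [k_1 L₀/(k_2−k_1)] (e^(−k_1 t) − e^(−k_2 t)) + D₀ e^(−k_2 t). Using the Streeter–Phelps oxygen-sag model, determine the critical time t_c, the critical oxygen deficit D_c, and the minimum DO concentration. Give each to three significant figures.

t_c ≈ 2.17 d; D_c ≈ 5.37 mg/L; min DO ≈ 4.04 mg/L

t_c = [1/(k_2−k_1)] ln[(k_2/k_1)(1 − D₀(k_2−k_1)/(k_1 L₀))]
= [1/(0.548−0.194)] ln[(0.548/0.194)(1 − 2.99×0.3540/(0.194×23.1))]
= (1/0.3540) ln[2.825 × 0.7638] = 2.825 × ln(2.158) = 2.825 × 0.7690 = 2.172 d.
D_c = (k_1/k_2) L₀ e^(−k_1 t_c) = (0.194/0.548) × 23.1 × e^(−0.194×2.172) = 0.3540 × 23.1 × 0.6561 = 5.366 mg/L.
Minimum DO = C_s − D_c = 9.41 − 5.366 = 4.044 mg/L.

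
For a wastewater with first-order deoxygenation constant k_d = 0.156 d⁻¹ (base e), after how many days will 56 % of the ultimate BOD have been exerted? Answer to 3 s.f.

y/L₀ = 1 − e^(−k_d t) = 0.56 ⇒ e^(−k_d t) = 0.440
t = −ln(0.440) / 0.156 = 0.8210 / 0.156 = 5.263 d.

t ≈ 5.26 d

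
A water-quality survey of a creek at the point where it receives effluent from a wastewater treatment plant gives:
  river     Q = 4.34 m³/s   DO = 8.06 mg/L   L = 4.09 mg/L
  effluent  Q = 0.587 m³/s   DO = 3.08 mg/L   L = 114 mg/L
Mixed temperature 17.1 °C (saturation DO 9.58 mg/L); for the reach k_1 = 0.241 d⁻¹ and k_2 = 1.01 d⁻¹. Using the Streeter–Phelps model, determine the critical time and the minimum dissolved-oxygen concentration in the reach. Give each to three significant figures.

t_c ≈ 1.22 d; minimum DO ≈ 6.52 mg/L

Mixed DO = (4.34×8.06 + 0.587×3.08)/(4.34+0.587) = 36.79/4.927 = 7.467 mg/L.
Mixed L₀ = (4.34×4.09 + 0.587×114)/(4.927) = 84.67/4.927 = 17.18 mg/L.
Initial deficit D₀ = C_s − DO₀ = 9.58 − 7.467 = 2.113 mg/L.
t_c = (1/0.7690) ln[(1.01/0.241)(1 − 2.113×0.7690/(0.241×17.18))] = 1.300 × ln(2.546) = 1.215 d.
D_c = (0.241/1.01) × 17.18 × e^(−0.241×1.215) = 0.2386 × 17.18 × 0.7461 = 3.059 mg/L.
Minimum DO = 9.58 − 3.059 = 6.521 mg/L.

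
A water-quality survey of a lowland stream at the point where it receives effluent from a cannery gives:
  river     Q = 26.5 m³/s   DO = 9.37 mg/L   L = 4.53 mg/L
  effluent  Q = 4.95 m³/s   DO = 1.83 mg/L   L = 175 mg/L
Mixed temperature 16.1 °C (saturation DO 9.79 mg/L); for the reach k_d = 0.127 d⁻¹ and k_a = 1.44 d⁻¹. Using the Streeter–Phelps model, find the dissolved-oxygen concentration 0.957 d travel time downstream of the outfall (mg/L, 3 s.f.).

DO ≈ 7.46 mg/L

Mixed DO = (26.5×9.37 + 4.95×1.83)/(26.5+4.95) = 257.4/31.45 = 8.183 mg/L.
Mixed L₀ = (26.5×4.53 + 4.95×175)/(31.45) = 986.3/31.45 = 31.36 mg/L.
Initial deficit D₀ = C_s − DO₀ = 9.79 − 8.183 = 1.607 mg/L.
D(0.957) = [0.127×31.36/(1.44−0.127)](e^(−0.127×0.957) − e^(−1.44×0.957)) + 1.607 e^(−1.44×0.957)
= 3.033 × (0.8856 − 0.2521) + 1.607 × 0.2521 = 2.327 mg/L.
DO = 9.79 − 2.327 = 7.463 mg/L.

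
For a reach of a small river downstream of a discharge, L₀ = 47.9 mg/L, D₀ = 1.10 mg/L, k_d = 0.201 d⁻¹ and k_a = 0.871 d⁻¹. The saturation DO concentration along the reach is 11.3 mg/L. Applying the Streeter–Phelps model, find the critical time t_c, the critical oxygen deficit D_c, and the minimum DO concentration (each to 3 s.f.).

At the critical point dD/dt = 0, so k_d L₀ e^(−k_d t) = k_a D. Substituting D(t) from the Streeter–Phelps equation and solving for t gives
t_c = ln[(k_a/k_d)(1 − D₀(k_a−k_d)/(k_d L₀))] / (k_a−k_d).
Here k_a−k_d = 0.6700 d⁻¹ and 1 − D₀(k_a−k_d)/(k_d L₀) = 1 − 1.10×0.6700/(0.201×47.9) = 0.9235, so
t_c = ln(4.333 × 0.9235) / 0.6700 = 1.387 / 0.6700 = 2.070 d.
D_c = (k_d/k_a) L₀ e^(−k_d t_c) = (0.201/0.871) × 47.9 × e^(−0.201×2.070) = 0.2308 × 47.9 × 0.6597 = 7.292 mg/L.
Minimum DO = C_s − D_c = 11.3 − 7.292 = 4.008 mg/L.

t_c ≈ 2.07 d; D_c ≈ 7.29 mg/L; min DO ≈ 4.01 mg/L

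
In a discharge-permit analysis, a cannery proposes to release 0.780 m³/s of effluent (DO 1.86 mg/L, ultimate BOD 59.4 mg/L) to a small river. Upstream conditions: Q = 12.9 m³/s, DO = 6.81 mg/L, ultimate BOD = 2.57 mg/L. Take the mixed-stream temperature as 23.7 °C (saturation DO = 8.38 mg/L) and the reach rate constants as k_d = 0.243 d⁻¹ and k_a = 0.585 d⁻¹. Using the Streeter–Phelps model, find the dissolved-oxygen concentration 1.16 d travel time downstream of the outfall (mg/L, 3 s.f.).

DO ≈ 6.42 mg/L

Mixed DO = (12.9×6.81 + 0.780×1.86)/(12.9+0.780) = 89.30/13.68 = 6.528 mg/L.
Mixed L₀ = (12.9×2.57 + 0.780×59.4)/(13.68) = 79.48/13.68 = 5.810 mg/L.
Initial deficit D₀ = C_s − DO₀ = 8.38 − 6.528 = 1.852 mg/L.
D(1.16) = [0.243×5.810/(0.585−0.243)](e^(−0.243×1.16) − e^(−0.585×1.16)) + 1.852 e^(−0.585×1.16)
= 4.128 × (0.7544 − 0.5073) + 1.852 × 0.5073 = 1.960 mg/L.
DO = 8.38 − 1.960 = 6.420 mg/L.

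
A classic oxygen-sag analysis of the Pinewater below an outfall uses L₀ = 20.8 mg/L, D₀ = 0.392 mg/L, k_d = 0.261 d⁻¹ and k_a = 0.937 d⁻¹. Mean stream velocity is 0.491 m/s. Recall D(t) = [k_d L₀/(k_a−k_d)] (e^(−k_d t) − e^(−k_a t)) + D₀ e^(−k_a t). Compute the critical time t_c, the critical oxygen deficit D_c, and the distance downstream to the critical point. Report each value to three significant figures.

t_c ≈ 1.82 d; D_c ≈ 3.61 mg/L; x_c ≈ 77.1 km

t_c = [1/(k_a−k_d)] ln[(k_a/k_d)(1 − D₀(k_a−k_d)/(k_d L₀))]
= [1/(0.937−0.261)] ln[(0.937/0.261)(1 − 0.392×0.6760/(0.261×20.8))]
= (1/0.6760) ln[3.590 × 0.9512] = 1.479 × ln(3.415) = 1.479 × 1.228 = 1.817 d.
D_c = (k_d/k_a) L₀ e^(−k_d t_c) = (0.261/0.937) × 20.8 × e^(−0.261×1.817) = 0.2785 × 20.8 × 0.6224 = 3.606 mg/L.
x_c = v t_c = 0.491 m/s × 1.817 d × 86400 s/d = 77070 m ≈ 77.1 km.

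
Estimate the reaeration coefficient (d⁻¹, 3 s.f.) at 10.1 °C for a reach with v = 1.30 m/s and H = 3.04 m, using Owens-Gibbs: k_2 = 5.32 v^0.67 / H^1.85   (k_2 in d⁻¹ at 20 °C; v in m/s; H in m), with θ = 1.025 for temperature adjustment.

k_2 ≈ 0.635 d⁻¹

k_2(20) = 5.32 × 1.30^0.67 / 3.04^1.85 = 5.32 × 1.192 / 7.822 = 0.8108 d⁻¹.
k_2(10.1) = 0.8108 × 1.025^(10.1−20) = 0.8108 × 0.7831 = 0.6350 d⁻¹.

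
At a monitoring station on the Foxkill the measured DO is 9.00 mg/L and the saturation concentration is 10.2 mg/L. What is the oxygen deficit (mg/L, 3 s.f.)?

D = C_s − C = 10.2 − 9.00 = 1.20 mg/L.

D ≈ 1.20 mg/L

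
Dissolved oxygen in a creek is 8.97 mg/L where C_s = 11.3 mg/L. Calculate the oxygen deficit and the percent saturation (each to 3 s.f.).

D ≈ 2.33 mg/L; 79.4 % saturation

D = C_s − C = 11.3 − 8.97 = 2.33 mg/L.
% saturation = 8.97/11.3 × 100 = 79.4 %.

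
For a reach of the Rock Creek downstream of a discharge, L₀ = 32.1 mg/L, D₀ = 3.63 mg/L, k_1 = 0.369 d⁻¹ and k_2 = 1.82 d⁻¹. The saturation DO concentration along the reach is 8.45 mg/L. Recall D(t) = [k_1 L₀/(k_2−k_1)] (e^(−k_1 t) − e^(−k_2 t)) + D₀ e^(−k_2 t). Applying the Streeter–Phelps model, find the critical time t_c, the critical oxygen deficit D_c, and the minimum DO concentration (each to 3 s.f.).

At the critical point dD/dt = 0, so k_1 L₀ e^(−k_1 t) = k_2 D. Substituting D(t) from the Streeter–Phelps equation and solving for t gives
t_c = ln[(k_2/k_1)(1 − D₀(k_2−k_1)/(k_1 L₀))] / (k_2−k_1).
Here k_2−k_1 = 1.451 d⁻¹ and 1 − D₀(k_2−k_1)/(k_1 L₀) = 1 − 3.63×1.451/(0.369×32.1) = 0.5553, so
t_c = ln(4.932 × 0.5553) / 1.451 = 1.008 / 1.451 = 0.6944 d.
L(t_c) = L₀ e^(−k_1 t_c) = 32.1 × 0.7740 = 24.84 mg/L, and at the critical point k_2 D_c = k_1 L, so D_c = (0.369/1.82) × 24.84 = 5.037 mg/L.
Minimum DO = C_s − D_c = 8.45 − 5.037 = 3.413 mg/L.

t_c ≈ 0.694 d; D_c ≈ 5.04 mg/L; min DO ≈ 3.41 mg/L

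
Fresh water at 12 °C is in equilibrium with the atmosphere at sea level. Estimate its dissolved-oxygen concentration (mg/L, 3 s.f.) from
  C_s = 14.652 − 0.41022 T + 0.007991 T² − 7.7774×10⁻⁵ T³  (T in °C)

C_s = 14.652 − 0.41022×12 + 0.007991×12² − 7.7774×10⁻⁵×12³ = 10.75 mg/L.

C_s ≈ 10.7 mg/L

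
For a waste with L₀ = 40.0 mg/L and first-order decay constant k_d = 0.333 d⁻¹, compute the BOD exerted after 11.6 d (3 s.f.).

y_t = L₀(1 − e^(−k_d t)) = 40.0 × (1 − e^(−0.333×11.6))
= 40.0 × (1 − 0.02101) = 40.0 × 0.9790 = 39.16 mg/L.

y ≈ 39.2 mg/L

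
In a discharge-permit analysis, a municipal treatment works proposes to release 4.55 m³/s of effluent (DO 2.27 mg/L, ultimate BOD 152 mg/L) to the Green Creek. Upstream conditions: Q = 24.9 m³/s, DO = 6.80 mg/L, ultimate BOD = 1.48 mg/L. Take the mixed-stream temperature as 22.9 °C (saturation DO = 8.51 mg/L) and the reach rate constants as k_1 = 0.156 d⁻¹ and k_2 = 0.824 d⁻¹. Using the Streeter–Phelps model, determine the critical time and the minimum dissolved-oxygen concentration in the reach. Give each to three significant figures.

t_c ≈ 1.68 d; minimum DO ≈ 4.91 mg/L

Mixed DO = (24.9×6.80 + 4.55×2.27)/(24.9+4.55) = 179.6/29.45 = 6.100 mg/L.
Mixed L₀ = (24.9×1.48 + 4.55×152)/(29.45) = 728.5/29.45 = 24.74 mg/L.
Initial deficit D₀ = C_s − DO₀ = 8.51 − 6.100 = 2.410 mg/L.
t_c = (1/0.6680) ln[(0.824/0.156)(1 − 2.410×0.6680/(0.156×24.74))] = 1.497 × ln(3.078) = 1.683 d.
D_c = (0.156/0.824) × 24.74 × e^(−0.156×1.683) = 0.1893 × 24.74 × 0.7691 = 3.601 mg/L.
Minimum DO = 8.51 − 3.601 = 4.909 mg/L.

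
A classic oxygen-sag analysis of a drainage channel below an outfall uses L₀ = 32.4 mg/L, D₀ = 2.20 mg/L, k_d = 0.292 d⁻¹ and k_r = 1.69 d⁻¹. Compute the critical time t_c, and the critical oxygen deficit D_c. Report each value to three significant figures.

t_c = [1/(k_r−k_d)] ln[(k_r/k_d)(1 − D₀(k_r−k_d)/(k_d L₀))]
= [1/(1.69−0.292)] ln[(1.69/0.292)(1 − 2.20×1.398/(0.292×32.4))]
= (1/1.398) ln[5.788 × 0.6749] = 0.7153 × ln(3.906) = 0.7153 × 1.363 = 0.9746 d.
L(t_c) = L₀ e^(−k_d t_c) = 32.4 × 0.7523 = 24.38 mg/L, and at the critical point k_r D_c = k_d L, so D_c = (0.292/1.69) × 24.38 = 4.212 mg/L.

t_c ≈ 0.975 d; D_c ≈ 4.21 mg/L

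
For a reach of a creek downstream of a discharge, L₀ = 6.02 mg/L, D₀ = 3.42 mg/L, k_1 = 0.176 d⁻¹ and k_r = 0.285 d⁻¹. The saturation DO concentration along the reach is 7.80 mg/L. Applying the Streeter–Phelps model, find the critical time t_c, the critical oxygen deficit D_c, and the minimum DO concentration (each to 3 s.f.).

t_c ≈ 0.444 d; D_c ≈ 3.44 mg/L; min DO ≈ 4.36 mg/L

t_c = [1/(k_r−k_1)] ln[(k_r/k_1)(1 − D₀(k_r−k_1)/(k_1 L₀))]
= [1/(0.285−0.176)] ln[(0.285/0.176)(1 − 3.42×0.1090/(0.176×6.02))]
= (1/0.1090) ln[1.619 × 0.6482] = 9.174 × ln(1.050) = 9.174 × 0.04839 = 0.4439 d.
L(t_c) = L₀ e^(−k_1 t_c) = 6.02 × 0.9248 = 5.568 mg/L, and at the critical point k_r D_c = k_1 L, so D_c = (0.176/0.285) × 5.568 = 3.438 mg/L.
Minimum DO = C_s − D_c = 7.80 − 3.438 = 4.362 mg/L.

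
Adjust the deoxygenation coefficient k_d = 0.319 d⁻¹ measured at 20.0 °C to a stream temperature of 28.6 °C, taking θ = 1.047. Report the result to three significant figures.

k_d ≈ 0.474 d⁻¹

k_d(T₂) = k_d(T₁) · θ^(T₂−T₁) = 0.319 × 1.047^(28.6−20.0)
= 0.319 × 1.047^8.60 = 0.319 × 1.484 = 0.4735 d⁻¹.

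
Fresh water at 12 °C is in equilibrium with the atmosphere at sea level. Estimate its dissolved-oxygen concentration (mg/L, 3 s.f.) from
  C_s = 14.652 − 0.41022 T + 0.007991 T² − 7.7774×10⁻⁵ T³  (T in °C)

C_s = 14.652 − 0.41022×12 + 0.007991×12² − 7.7774×10⁻⁵×12³ = 10.75 mg/L.

C_s ≈ 10.7 mg/L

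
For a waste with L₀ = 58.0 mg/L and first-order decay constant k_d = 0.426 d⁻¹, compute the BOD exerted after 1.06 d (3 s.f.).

y ≈ 21.1 mg/L

y_t = L₀(1 − e^(−k_d t)) = 58.0 × (1 − e^(−0.426×1.06))
= 58.0 × (1 − 0.6366) = 58.0 × 0.3634 = 21.08 mg/L.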